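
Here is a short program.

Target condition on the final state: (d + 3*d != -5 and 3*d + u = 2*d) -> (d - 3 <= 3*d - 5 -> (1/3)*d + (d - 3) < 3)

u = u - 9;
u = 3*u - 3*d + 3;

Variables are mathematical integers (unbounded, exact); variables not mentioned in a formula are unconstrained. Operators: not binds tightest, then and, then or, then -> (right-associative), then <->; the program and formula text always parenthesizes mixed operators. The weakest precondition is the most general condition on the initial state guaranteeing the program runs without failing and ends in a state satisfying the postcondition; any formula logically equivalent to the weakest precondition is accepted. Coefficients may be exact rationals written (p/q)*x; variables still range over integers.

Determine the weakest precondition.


Working backward. After the program, the postcondition (d + 3*d != -5 and 3*d + u = 2*d) -> (d - 3 <= 3*d - 5 -> (1/3)*d + (d - 3) < 3) must hold; in canonical form it is (4*d != -5 and d + u = 0) -> (2*d >= 2 -> (4/3)*d < 6).
Before u := 3*u - 3*d + 3: (4*d != -5 and 3*u = 2*d - 3) -> (2*d >= 2 -> (4/3)*d < 6)
Before u := u - 9: (4*d != -5 and 3*u = 2*d + 24) -> (2*d >= 2 -> (4/3)*d < 6)
Answer: WP = (4*d != -5 and 3*u = 2*d + 24) -> (2*d >= 2 -> (4/3)*d < 6)


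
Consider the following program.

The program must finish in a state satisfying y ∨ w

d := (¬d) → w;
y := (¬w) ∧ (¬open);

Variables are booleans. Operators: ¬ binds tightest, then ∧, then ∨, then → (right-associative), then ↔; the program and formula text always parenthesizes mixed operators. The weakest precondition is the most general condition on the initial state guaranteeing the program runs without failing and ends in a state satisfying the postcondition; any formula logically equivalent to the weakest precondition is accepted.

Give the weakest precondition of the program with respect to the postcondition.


Working backward. After the program, y ∨ w must hold.
Before y := (¬w) ∧ (¬open): ((¬w) ∧ (¬open)) ∨ w
Before d := (¬d) → w: ((¬w) ∧ (¬open)) ∨ w
Answer: WP = ((¬w) ∧ (¬open)) ∨ w


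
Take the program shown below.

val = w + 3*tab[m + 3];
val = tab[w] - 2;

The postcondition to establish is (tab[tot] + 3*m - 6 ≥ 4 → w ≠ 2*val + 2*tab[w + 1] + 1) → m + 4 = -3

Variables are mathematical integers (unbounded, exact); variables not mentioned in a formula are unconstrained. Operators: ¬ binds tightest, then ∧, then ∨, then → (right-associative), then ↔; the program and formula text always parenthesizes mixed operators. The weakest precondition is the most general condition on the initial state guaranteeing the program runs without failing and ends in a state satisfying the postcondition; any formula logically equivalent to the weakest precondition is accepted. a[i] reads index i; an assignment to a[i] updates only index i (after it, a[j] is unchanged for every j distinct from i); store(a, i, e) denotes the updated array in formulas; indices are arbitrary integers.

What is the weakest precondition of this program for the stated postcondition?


Working backward. After the program, the postcondition (tab[tot] + 3*m - 6 ≥ 4 → w ≠ 2*val + 2*tab[w + 1] + 1) → m + 4 = -3 must hold; in canonical form it is (tab[tot] + 3*m ≥ 10 → w ≠ 2*tab[w + 1] + 2*val + 1) → m = -7.
Before val := tab[w] - 2: (tab[tot] + 3*m ≥ 10 → w ≠ 2*tab[w + 1] + 2*tab[w] - 3) → m = -7
Before val := w + 3*tab[m + 3]: (tab[tot] + 3*m ≥ 10 → w ≠ 2*tab[w + 1] + 2*tab[w] - 3) → m = -7
Answer: WP = (tab[tot] + 3*m ≥ 10 → w ≠ 2*tab[w + 1] + 2*tab[w] - 3) → m = -7


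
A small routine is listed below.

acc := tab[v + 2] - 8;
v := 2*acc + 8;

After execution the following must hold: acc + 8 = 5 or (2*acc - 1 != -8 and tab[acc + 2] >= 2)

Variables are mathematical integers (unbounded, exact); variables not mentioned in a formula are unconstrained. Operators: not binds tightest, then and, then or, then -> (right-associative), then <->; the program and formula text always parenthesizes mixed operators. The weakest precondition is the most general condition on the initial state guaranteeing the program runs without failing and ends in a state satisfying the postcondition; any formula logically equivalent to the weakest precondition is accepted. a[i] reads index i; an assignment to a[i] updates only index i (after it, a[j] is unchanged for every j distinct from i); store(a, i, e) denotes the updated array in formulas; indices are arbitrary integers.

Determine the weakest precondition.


Working backward. After the program, the postcondition acc + 8 = 5 or (2*acc - 1 != -8 and tab[acc + 2] >= 2) must hold; in canonical form it is acc = -3 or (2*acc != -7 and tab[acc + 2] >= 2).
Before v := 2*acc + 8: acc = -3 or (2*acc != -7 and tab[acc + 2] >= 2)
Before acc := tab[v + 2] - 8: tab[v + 2] = 5 or (2*tab[v + 2] != 9 and tab[tab[v + 2] - 6] >= 2)
Answer: WP = tab[v + 2] = 5 or (2*tab[v + 2] != 9 and tab[tab[v + 2] - 6] >= 2)


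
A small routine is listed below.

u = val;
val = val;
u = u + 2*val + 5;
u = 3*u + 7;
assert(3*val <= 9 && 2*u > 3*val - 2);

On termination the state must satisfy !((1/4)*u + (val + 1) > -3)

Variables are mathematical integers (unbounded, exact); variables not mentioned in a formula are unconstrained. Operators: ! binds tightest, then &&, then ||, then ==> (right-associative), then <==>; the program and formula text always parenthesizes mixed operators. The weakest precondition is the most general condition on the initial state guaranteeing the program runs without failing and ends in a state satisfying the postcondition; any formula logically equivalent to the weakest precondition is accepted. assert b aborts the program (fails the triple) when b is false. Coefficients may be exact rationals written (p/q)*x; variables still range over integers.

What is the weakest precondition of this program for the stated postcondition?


Working backward. After the program, the postcondition !((1/4)*u + (val + 1) > -3) must hold; in canonical form it is !((1/4)*u + val > -4).
Before assert 3*val <= 9 && 2*u > 3*val - 2: 3*val <= 9 && 2*u > 3*val - 2 && (!((1/4)*u + val > -4))
Before u := 3*u + 7: 3*val <= 9 && 6*u > 3*val - 16 && (!((3/4)*u + val > -23/4))
Before u := u + 2*val + 5: 3*val <= 9 && 6*u + 9*val > -46 && (!((3/4)*u + (5/2)*val > -19/2))
Before val := val: 3*val <= 9 && 6*u + 9*val > -46 && (!((3/4)*u + (5/2)*val > -19/2))
Before u := val: 3*val <= 9 && 15*val > -46 && (!((13/4)*val > -19/2))
Answer: WP = 3*val <= 9 && 15*val > -46 && (!((13/4)*val > -19/2))


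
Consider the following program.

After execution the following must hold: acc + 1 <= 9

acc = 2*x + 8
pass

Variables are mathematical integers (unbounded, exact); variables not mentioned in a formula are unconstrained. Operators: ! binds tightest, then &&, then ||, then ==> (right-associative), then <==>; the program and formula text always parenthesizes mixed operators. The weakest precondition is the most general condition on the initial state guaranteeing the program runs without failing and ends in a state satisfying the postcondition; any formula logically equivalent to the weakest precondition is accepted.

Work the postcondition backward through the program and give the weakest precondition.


Working backward. After the program, the postcondition acc + 1 <= 9 must hold; in canonical form it is acc <= 8.
Before skip: acc <= 8
Before acc := 2*x + 8: 2*x <= 0
Answer: WP = 2*x <= 0


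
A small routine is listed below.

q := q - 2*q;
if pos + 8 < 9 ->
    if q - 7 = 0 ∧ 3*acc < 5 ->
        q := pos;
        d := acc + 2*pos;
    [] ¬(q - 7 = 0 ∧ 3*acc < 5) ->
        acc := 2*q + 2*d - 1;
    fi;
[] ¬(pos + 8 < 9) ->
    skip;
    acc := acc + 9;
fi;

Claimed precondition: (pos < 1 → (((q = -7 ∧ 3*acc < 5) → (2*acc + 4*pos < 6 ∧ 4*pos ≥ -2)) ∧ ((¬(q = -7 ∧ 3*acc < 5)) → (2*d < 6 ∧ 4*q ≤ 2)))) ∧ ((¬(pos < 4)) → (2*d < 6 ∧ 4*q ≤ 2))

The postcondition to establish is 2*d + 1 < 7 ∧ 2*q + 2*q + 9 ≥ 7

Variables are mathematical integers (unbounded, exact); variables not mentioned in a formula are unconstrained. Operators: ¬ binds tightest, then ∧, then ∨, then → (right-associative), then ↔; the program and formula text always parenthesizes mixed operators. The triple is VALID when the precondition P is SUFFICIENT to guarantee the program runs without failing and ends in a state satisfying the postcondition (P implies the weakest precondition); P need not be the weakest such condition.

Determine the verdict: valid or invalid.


Working backward. After the program, the postcondition 2*d + 1 < 7 ∧ 2*q + 2*q + 9 ≥ 7 must hold; in canonical form it is 2*d < 6 ∧ 4*q ≥ -2.
Then branch requires ((q = 7 ∧ 3*acc < 5) → (2*acc + 4*pos < 6 ∧ 4*pos ≥ -2)) ∧ ((¬(q = 7 ∧ 3*acc < 5)) → (2*d < 6 ∧ 4*q ≥ -2)); else branch requires 2*d < 6 ∧ 4*q ≥ -2.
Before the if: (pos < 1 → (((q = 7 ∧ 3*acc < 5) → (2*acc + 4*pos < 6 ∧ 4*pos ≥ -2)) ∧ ((¬(q = 7 ∧ 3*acc < 5)) → (2*d < 6 ∧ 4*q ≥ -2)))) ∧ ((¬(pos < 1)) → (2*d < 6 ∧ 4*q ≥ -2))
Before q := q - 2*q: (pos < 1 → (((q = -7 ∧ 3*acc < 5) → (2*acc + 4*pos < 6 ∧ 4*pos ≥ -2)) ∧ ((¬(q = -7 ∧ 3*acc < 5)) → (2*d < 6 ∧ 4*q ≤ 2)))) ∧ ((¬(pos < 1)) → (2*d < 6 ∧ 4*q ≤ 2))
The weakest precondition is (pos < 1 → (((q = -7 ∧ 3*acc < 5) → (2*acc + 4*pos < 6 ∧ 4*pos ≥ -2)) ∧ ((¬(q = -7 ∧ 3*acc < 5)) → (2*d < 6 ∧ 4*q ≤ 2)))) ∧ ((¬(pos < 1)) → (2*d < 6 ∧ 4*q ≤ 2)).
Check whether (pos < 1 → (((q = -7 ∧ 3*acc < 5) → (2*acc + 4*pos < 6 ∧ 4*pos ≥ -2)) ∧ ((¬(q = -7 ∧ 3*acc < 5)) → (2*d < 6 ∧ 4*q ≤ 2)))) ∧ ((¬(pos < 4)) → (2*d < 6 ∧ 4*q ≤ 2)) implies it.
Countermodel: at the initial state acc = 0, d = 3, pos = 1, q = 0, the precondition holds but the weakest precondition fails.
Answer: invalid


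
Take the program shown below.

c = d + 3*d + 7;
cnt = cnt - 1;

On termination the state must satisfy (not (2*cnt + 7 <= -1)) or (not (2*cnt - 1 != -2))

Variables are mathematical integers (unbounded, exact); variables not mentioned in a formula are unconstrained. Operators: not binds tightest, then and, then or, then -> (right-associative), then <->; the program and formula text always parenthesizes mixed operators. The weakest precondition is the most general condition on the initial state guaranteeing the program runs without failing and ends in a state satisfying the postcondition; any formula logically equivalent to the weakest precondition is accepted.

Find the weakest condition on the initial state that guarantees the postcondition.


Working backward. After the program, the postcondition (not (2*cnt + 7 <= -1)) or (not (2*cnt - 1 != -2)) must hold; in canonical form it is (not (2*cnt <= -8)) or (not (2*cnt != -1)).
Before cnt := cnt - 1: (not (2*cnt <= -6)) or (not (2*cnt != 1))
Before c := d + 3*d + 7: (not (2*cnt <= -6)) or (not (2*cnt != 1))
Answer: WP = (not (2*cnt <= -6)) or (not (2*cnt != 1))


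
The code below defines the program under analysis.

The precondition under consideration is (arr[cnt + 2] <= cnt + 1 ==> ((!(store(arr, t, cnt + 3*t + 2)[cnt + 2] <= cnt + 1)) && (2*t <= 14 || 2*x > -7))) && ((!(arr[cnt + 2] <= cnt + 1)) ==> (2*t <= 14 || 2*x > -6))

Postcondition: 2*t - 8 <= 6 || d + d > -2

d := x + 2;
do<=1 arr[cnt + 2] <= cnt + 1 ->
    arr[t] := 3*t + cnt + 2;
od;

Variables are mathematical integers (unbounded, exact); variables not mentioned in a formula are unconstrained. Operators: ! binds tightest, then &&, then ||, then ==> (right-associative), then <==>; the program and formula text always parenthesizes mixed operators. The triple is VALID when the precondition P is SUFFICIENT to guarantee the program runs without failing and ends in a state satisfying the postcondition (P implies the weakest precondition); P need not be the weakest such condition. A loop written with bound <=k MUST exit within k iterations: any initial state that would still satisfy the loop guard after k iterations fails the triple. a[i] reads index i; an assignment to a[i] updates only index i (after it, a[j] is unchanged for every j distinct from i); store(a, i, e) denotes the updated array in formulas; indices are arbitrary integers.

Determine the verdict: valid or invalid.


Working backward. After the program, the postcondition 2*t - 8 <= 6 || d + d > -2 must hold; in canonical form it is 2*t <= 14 || 2*d > -2.
Before the loop (bound <=1), unroll the exhaustion recursion (WP_0 = exit-now case; WP_j = one more guarded iteration, up to j = 1):
  WP_0: (!(arr[cnt + 2] <= cnt + 1)) && (2*t <= 14 || 2*d > -2)
  WP_1: (arr[cnt + 2] <= cnt + 1 ==> ((!(store(arr, t, cnt + 3*t + 2)[cnt + 2] <= cnt + 1)) && (2*t <= 14 || 2*d > -2))) && ((!(arr[cnt + 2] <= cnt + 1)) ==> (2*t <= 14 || 2*d > -2))
So before the loop: (arr[cnt + 2] <= cnt + 1 ==> ((!(store(arr, t, cnt + 3*t + 2)[cnt + 2] <= cnt + 1)) && (2*t <= 14 || 2*d > -2))) && ((!(arr[cnt + 2] <= cnt + 1)) ==> (2*t <= 14 || 2*d > -2))
Before d := x + 2: (arr[cnt + 2] <= cnt + 1 ==> ((!(store(arr, t, cnt + 3*t + 2)[cnt + 2] <= cnt + 1)) && (2*t <= 14 || 2*x > -6))) && ((!(arr[cnt + 2] <= cnt + 1)) ==> (2*t <= 14 || 2*x > -6))
The weakest precondition is (arr[cnt + 2] <= cnt + 1 ==> ((!(store(arr, t, cnt + 3*t + 2)[cnt + 2] <= cnt + 1)) && (2*t <= 14 || 2*x > -6))) && ((!(arr[cnt + 2] <= cnt + 1)) ==> (2*t <= 14 || 2*x > -6)).
Check whether (arr[cnt + 2] <= cnt + 1 ==> ((!(store(arr, t, cnt + 3*t + 2)[cnt + 2] <= cnt + 1)) && (2*t <= 14 || 2*x > -7))) && ((!(arr[cnt + 2] <= cnt + 1)) ==> (2*t <= 14 || 2*x > -6)) implies it.
Countermodel: at the initial state arr = {[8] = 7, elsewhere 3}, cnt = 6, t = 8, x = -3, the precondition holds but the weakest precondition fails.
Answer: invalid


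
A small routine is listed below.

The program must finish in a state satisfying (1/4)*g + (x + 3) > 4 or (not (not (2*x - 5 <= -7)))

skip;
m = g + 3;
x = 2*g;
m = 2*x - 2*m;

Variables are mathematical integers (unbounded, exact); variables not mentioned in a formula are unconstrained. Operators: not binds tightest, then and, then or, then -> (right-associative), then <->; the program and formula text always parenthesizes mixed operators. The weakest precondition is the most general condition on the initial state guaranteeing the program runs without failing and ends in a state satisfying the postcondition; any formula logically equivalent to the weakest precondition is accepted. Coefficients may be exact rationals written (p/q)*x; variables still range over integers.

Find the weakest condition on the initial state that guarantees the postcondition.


Working backward. After the program, the postcondition (1/4)*g + (x + 3) > 4 or (not (not (2*x - 5 <= -7))) must hold; in canonical form it is (1/4)*g + x > 1 or 2*x <= -2.
Before m := 2*x - 2*m: (1/4)*g + x > 1 or 2*x <= -2
Before x := 2*g: (9/4)*g > 1 or 4*g <= -2
Before m := g + 3: (9/4)*g > 1 or 4*g <= -2
Before skip: (9/4)*g > 1 or 4*g <= -2
Answer: WP = (9/4)*g > 1 or 4*g <= -2


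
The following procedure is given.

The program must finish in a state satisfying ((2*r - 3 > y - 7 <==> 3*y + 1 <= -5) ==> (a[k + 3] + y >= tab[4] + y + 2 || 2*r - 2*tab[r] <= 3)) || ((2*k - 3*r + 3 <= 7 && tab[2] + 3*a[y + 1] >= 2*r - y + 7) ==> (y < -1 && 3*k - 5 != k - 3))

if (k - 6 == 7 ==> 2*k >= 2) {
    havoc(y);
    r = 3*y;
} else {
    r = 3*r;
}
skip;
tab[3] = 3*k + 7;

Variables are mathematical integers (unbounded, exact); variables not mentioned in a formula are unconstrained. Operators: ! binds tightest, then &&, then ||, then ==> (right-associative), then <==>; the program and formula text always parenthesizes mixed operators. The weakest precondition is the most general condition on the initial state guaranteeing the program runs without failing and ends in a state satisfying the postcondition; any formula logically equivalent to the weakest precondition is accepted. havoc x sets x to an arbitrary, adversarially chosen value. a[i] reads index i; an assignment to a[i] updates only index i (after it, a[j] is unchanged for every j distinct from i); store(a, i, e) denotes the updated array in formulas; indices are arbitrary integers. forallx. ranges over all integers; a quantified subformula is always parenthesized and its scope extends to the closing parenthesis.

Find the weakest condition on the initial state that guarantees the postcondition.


Working backward. After the program, the postcondition ((2*r - 3 > y - 7 <==> 3*y + 1 <= -5) ==> (a[k + 3] + y >= tab[4] + y + 2 || 2*r - 2*tab[r] <= 3)) || ((2*k - 3*r + 3 <= 7 && tab[2] + 3*a[y + 1] >= 2*r - y + 7) ==> (y < -1 && 3*k - 5 != k - 3)) must hold; in canonical form it is ((2*r > y - 4 <==> 3*y <= -6) ==> (a[k + 3] >= tab[4] + 2 || 2*r <= 2*tab[r] + 3)) || ((2*k <= 3*r + 4 && 3*a[y + 1] + tab[2] + y >= 2*r + 7) ==> (y < -1 && 2*k != 2)).
Before tab[3] := 3*k + 7: ((2*r > y - 4 <==> 3*y <= -6) ==> (a[k + 3] >= tab[4] + 2 || 2*r <= 2*store(tab, 3, 3*k + 7)[r] + 3)) || ((2*k <= 3*r + 4 && 3*a[y + 1] + tab[2] + y >= 2*r + 7) ==> (y < -1 && 2*k != 2))
Before skip: ((2*r > y - 4 <==> 3*y <= -6) ==> (a[k + 3] >= tab[4] + 2 || 2*r <= 2*store(tab, 3, 3*k + 7)[r] + 3)) || ((2*k <= 3*r + 4 && 3*a[y + 1] + tab[2] + y >= 2*r + 7) ==> (y < -1 && 2*k != 2))
Then branch requires forall y_1. (((5*y_1 > -4 <==> 3*y_1 <= -6) ==> (a[k + 3] >= tab[4] + 2 || 6*y_1 <= 2*store(tab, 3, 3*k + 7)[3*y_1] + 3)) || ((2*k <= 9*y_1 + 4 && 3*a[y_1 + 1] + tab[2] >= 5*y_1 + 7) ==> (y_1 < -1 && 2*k != 2))); else branch requires ((6*r > y - 4 <==> 3*y <= -6) ==> (a[k + 3] >= tab[4] + 2 || 6*r <= 2*store(tab, 3, 3*k + 7)[3*r] + 3)) || ((2*k <= 9*r + 4 && 3*a[y + 1] + tab[2] + y >= 6*r + 7) ==> (y < -1 && 2*k != 2)).
Before the if: ((k == 13 ==> 2*k >= 2) ==> (forall y_1. (((5*y_1 > -4 <==> 3*y_1 <= -6) ==> (a[k + 3] >= tab[4] + 2 || 6*y_1 <= 2*store(tab, 3, 3*k + 7)[3*y_1] + 3)) || ((2*k <= 9*y_1 + 4 && 3*a[y_1 + 1] + tab[2] >= 5*y_1 + 7) ==> (y_1 < -1 && 2*k != 2))))) && ((!(k == 13 ==> 2*k >= 2)) ==> (((6*r > y - 4 <==> 3*y <= -6) ==> (a[k + 3] >= tab[4] + 2 || 6*r <= 2*store(tab, 3, 3*k + 7)[3*r] + 3)) || ((2*k <= 9*r + 4 && 3*a[y + 1] + tab[2] + y >= 6*r + 7) ==> (y < -1 && 2*k != 2))))
Answer: WP = ((k == 13 ==> 2*k >= 2) ==> (forall y_1. (((5*y_1 > -4 <==> 3*y_1 <= -6) ==> (a[k + 3] >= tab[4] + 2 || 6*y_1 <= 2*store(tab, 3, 3*k + 7)[3*y_1] + 3)) || ((2*k <= 9*y_1 + 4 && 3*a[y_1 + 1] + tab[2] >= 5*y_1 + 7) ==> (y_1 < -1 && 2*k != 2))))) && ((!(k == 13 ==> 2*k >= 2)) ==> (((6*r > y - 4 <==> 3*y <= -6) ==> (a[k + 3] >= tab[4] + 2 || 6*r <= 2*store(tab, 3, 3*k + 7)[3*r] + 3)) || ((2*k <= 9*r + 4 && 3*a[y + 1] + tab[2] + y >= 6*r + 7) ==> (y < -1 && 2*k != 2))))


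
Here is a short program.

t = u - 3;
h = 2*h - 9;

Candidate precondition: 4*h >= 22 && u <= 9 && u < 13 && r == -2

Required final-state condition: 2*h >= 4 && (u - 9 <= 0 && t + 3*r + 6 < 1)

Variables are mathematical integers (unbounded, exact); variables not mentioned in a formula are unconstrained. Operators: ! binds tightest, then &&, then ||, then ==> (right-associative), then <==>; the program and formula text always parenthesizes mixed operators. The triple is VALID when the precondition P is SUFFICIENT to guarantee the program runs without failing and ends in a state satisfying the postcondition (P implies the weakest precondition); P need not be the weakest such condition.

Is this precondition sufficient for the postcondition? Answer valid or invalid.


Working backward. After the program, the postcondition 2*h >= 4 && (u - 9 <= 0 && t + 3*r + 6 < 1) must hold; in canonical form it is 2*h >= 4 && u <= 9 && 3*r + t < -5.
Before h := 2*h - 9: 4*h >= 22 && u <= 9 && 3*r + t < -5
Before t := u - 3: 4*h >= 22 && u <= 9 && 3*r + u < -2
The weakest precondition is 4*h >= 22 && u <= 9 && 3*r + u < -2.
Check whether 4*h >= 22 && u <= 9 && u < 13 && r == -2 implies it.
Countermodel: at the initial state h = 6, r = -2, u = 4, the precondition holds but the weakest precondition fails.
Answer: invalid


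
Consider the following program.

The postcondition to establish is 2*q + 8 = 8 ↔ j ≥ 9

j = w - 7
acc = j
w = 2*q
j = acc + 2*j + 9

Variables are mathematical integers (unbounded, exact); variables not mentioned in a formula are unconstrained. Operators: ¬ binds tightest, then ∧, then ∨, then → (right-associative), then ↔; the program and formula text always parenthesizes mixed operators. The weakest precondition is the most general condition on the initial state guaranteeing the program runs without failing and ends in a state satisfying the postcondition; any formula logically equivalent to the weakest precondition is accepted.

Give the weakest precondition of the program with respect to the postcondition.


Working backward. After the program, the postcondition 2*q + 8 = 8 ↔ j ≥ 9 must hold; in canonical form it is 2*q = 0 ↔ j ≥ 9.
Before j := acc + 2*j + 9: 2*q = 0 ↔ acc + 2*j ≥ 0
Before w := 2*q: 2*q = 0 ↔ acc + 2*j ≥ 0
Before acc := j: 2*q = 0 ↔ 3*j ≥ 0
Before j := w - 7: 2*q = 0 ↔ 3*w ≥ 21
Answer: WP = 2*q = 0 ↔ 3*w ≥ 21


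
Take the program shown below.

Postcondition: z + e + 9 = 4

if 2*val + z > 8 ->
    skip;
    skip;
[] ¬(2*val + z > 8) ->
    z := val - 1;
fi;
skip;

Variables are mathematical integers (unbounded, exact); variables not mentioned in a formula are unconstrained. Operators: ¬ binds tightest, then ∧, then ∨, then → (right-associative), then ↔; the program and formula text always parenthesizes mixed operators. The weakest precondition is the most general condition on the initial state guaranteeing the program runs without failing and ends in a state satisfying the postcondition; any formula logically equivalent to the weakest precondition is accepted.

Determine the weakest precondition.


Working backward. After the program, the postcondition z + e + 9 = 4 must hold; in canonical form it is e + z = -5.
Before skip: e + z = -5
Then branch requires e + z = -5; else branch requires e + val = -4.
Before the if: (2*val + z > 8 → e + z = -5) ∧ ((¬(2*val + z > 8)) → e + val = -4)
Answer: WP = (2*val + z > 8 → e + z = -5) ∧ ((¬(2*val + z > 8)) → e + val = -4)


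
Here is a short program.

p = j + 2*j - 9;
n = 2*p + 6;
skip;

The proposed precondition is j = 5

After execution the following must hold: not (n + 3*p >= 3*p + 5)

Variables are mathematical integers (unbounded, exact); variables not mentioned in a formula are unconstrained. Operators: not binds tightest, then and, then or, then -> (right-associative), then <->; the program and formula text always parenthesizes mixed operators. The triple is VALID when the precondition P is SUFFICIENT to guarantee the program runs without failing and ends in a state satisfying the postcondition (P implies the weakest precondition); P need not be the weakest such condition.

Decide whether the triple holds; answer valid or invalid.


Working backward. After the program, the postcondition not (n + 3*p >= 3*p + 5) must hold; in canonical form it is not (n >= 5).
Before skip: not (n >= 5)
Before n := 2*p + 6: not (2*p >= -1)
Before p := j + 2*j - 9: not (6*j >= 17)
The weakest precondition is not (6*j >= 17).
Check whether j = 5 implies it.
Countermodel: at the initial state j = 5, the precondition holds but the weakest precondition fails.
Answer: invalid


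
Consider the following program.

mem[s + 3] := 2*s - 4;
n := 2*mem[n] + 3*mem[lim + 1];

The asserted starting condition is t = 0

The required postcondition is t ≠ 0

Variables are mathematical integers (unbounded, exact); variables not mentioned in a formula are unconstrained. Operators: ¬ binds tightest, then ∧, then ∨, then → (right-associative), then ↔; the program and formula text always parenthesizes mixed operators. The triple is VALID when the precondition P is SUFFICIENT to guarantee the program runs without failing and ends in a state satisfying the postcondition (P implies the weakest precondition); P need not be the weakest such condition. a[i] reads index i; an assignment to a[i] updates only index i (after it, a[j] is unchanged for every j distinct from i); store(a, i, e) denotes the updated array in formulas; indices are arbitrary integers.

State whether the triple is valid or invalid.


Working backward. After the program, t ≠ 0 must hold.
Before n := 2*mem[n] + 3*mem[lim + 1]: t ≠ 0
Before mem[s + 3] := 2*s - 4: t ≠ 0
The weakest precondition is t ≠ 0.
Check whether t = 0 implies it.
Countermodel: at the initial state t = 0, the precondition holds but the weakest precondition fails.
Answer: invalid


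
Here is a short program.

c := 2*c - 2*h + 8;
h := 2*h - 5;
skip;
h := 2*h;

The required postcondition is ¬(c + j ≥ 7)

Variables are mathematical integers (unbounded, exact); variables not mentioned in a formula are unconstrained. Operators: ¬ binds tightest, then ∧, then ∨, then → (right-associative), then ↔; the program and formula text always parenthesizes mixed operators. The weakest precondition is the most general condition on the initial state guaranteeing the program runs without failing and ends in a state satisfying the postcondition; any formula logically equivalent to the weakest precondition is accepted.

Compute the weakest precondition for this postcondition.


Working backward. After the program, ¬(c + j ≥ 7) must hold.
Before h := 2*h: ¬(c + j ≥ 7)
Before skip: ¬(c + j ≥ 7)
Before h := 2*h - 5: ¬(c + j ≥ 7)
Before c := 2*c - 2*h + 8: ¬(2*c + j ≥ 2*h - 1)
Answer: WP = ¬(2*c + j ≥ 2*h - 1)


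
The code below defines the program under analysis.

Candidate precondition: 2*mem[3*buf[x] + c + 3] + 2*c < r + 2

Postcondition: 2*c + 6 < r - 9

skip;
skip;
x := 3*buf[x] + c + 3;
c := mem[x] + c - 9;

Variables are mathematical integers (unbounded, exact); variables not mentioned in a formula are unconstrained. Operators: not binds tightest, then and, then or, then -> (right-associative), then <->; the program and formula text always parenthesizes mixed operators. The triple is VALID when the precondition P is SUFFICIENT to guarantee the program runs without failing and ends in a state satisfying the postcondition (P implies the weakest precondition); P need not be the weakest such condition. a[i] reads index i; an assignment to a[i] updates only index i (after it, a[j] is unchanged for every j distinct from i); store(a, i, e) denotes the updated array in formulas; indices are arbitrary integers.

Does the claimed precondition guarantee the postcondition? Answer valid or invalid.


Working backward. After the program, the postcondition 2*c + 6 < r - 9 must hold; in canonical form it is 2*c < r - 15.
Before c := mem[x] + c - 9: 2*mem[x] + 2*c < r + 3
Before x := 3*buf[x] + c + 3: 2*mem[3*buf[x] + c + 3] + 2*c < r + 3
Before skip: 2*mem[3*buf[x] + c + 3] + 2*c < r + 3
Before skip: 2*mem[3*buf[x] + c + 3] + 2*c < r + 3
The weakest precondition is 2*mem[3*buf[x] + c + 3] + 2*c < r + 3.
Check whether 2*mem[3*buf[x] + c + 3] + 2*c < r + 2 implies it.
Every state satisfying the precondition satisfies the weakest precondition: the implication holds.
Answer: valid


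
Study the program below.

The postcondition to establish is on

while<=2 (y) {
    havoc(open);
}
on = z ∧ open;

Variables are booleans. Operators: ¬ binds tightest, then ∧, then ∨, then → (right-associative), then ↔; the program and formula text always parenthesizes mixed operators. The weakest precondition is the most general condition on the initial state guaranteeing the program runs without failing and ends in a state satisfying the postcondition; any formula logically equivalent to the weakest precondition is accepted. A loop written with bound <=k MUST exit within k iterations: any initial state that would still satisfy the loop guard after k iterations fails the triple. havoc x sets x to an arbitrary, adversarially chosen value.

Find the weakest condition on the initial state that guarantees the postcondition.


Working backward. After the program, on must hold.
Before on := z ∧ open: z ∧ open
Before the loop (bound <=2), unroll the exhaustion recursion (WP_0 = exit-now case; WP_j = one more guarded iteration, up to j = 2):
  WP_0: (¬y) ∧ z ∧ open
  WP_1: (¬y) ∧ ((¬y) → (z ∧ open))
  WP_2: (¬y) ∧ ((¬y) → (z ∧ open))
So before the loop: (¬y) ∧ ((¬y) → (z ∧ open))
Answer: WP = (¬y) ∧ ((¬y) → (z ∧ open))


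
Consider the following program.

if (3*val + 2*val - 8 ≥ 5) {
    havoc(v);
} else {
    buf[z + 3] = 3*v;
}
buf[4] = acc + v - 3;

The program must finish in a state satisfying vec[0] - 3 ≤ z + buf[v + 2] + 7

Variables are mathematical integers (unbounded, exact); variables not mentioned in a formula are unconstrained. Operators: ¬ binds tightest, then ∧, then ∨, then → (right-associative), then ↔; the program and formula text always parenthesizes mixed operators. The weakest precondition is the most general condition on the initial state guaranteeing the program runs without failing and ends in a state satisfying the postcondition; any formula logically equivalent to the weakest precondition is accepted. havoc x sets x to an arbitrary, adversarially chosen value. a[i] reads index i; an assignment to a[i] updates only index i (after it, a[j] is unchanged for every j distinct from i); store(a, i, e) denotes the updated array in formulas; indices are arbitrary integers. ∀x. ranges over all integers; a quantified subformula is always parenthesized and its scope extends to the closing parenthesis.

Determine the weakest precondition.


Working backward. After the program, the postcondition vec[0] - 3 ≤ z + buf[v + 2] + 7 must hold; in canonical form it is vec[0] ≤ buf[v + 2] + z + 10.
Before buf[4] := acc + v - 3: vec[0] ≤ store(buf, 4, acc + v - 3)[v + 2] + z + 10
Then branch requires ∀v_1. vec[0] ≤ store(buf, 4, acc + v_1 - 3)[v_1 + 2] + z + 10; else branch requires vec[0] ≤ store(store(buf, z + 3, 3*v), 4, acc + v - 3)[v + 2] + z + 10.
Before the if: (5*val ≥ 13 → (∀v_1. vec[0] ≤ store(buf, 4, acc + v_1 - 3)[v_1 + 2] + z + 10)) ∧ ((¬(5*val ≥ 13)) → vec[0] ≤ store(store(buf, z + 3, 3*v), 4, acc + v - 3)[v + 2] + z + 10)
Answer: WP = (5*val ≥ 13 → (∀v_1. vec[0] ≤ store(buf, 4, acc + v_1 - 3)[v_1 + 2] + z + 10)) ∧ ((¬(5*val ≥ 13)) → vec[0] ≤ store(store(buf, z + 3, 3*v), 4, acc + v - 3)[v + 2] + z + 10)


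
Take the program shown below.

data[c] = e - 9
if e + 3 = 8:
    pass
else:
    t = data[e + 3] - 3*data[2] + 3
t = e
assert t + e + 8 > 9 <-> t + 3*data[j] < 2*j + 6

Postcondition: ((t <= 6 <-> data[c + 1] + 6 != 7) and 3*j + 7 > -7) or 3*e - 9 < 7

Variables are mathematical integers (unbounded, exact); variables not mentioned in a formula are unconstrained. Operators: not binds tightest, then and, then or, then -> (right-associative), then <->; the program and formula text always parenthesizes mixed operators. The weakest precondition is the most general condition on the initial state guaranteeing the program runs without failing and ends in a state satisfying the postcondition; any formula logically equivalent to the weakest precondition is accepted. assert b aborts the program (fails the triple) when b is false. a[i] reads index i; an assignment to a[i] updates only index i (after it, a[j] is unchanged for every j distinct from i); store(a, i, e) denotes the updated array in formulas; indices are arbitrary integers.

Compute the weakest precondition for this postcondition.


Working backward. After the program, the postcondition ((t <= 6 <-> data[c + 1] + 6 != 7) and 3*j + 7 > -7) or 3*e - 9 < 7 must hold; in canonical form it is ((t <= 6 <-> data[c + 1] != 1) and 3*j > -14) or 3*e < 16.
Before assert t + e + 8 > 9 <-> t + 3*data[j] < 2*j + 6: (e + t > 1 <-> 3*data[j] + t < 2*j + 6) and (((t <= 6 <-> data[c + 1] != 1) and 3*j > -14) or 3*e < 16)
Before t := e: (2*e > 1 <-> 3*data[j] + e < 2*j + 6) and (((e <= 6 <-> data[c + 1] != 1) and 3*j > -14) or 3*e < 16)
Then branch requires (2*e > 1 <-> 3*data[j] + e < 2*j + 6) and (((e <= 6 <-> data[c + 1] != 1) and 3*j > -14) or 3*e < 16); else branch requires (2*e > 1 <-> 3*data[j] + e < 2*j + 6) and (((e <= 6 <-> data[c + 1] != 1) and 3*j > -14) or 3*e < 16).
Before the if: (e = 5 -> ((2*e > 1 <-> 3*data[j] + e < 2*j + 6) and (((e <= 6 <-> data[c + 1] != 1) and 3*j > -14) or 3*e < 16))) and ((not (e = 5)) -> ((2*e > 1 <-> 3*data[j] + e < 2*j + 6) and (((e <= 6 <-> data[c + 1] != 1) and 3*j > -14) or 3*e < 16)))
Before data[c] := e - 9: (e = 5 -> ((2*e > 1 <-> 3*store(data, c, e - 9)[j] + e < 2*j + 6) and (((e <= 6 <-> store(data, c, e - 9)[c + 1] != 1) and 3*j > -14) or 3*e < 16))) and ((not (e = 5)) -> ((2*e > 1 <-> 3*store(data, c, e - 9)[j] + e < 2*j + 6) and (((e <= 6 <-> store(data, c, e - 9)[c + 1] != 1) and 3*j > -14) or 3*e < 16)))
Answer: WP = (e = 5 -> ((2*e > 1 <-> 3*store(data, c, e - 9)[j] + e < 2*j + 6) and (((e <= 6 <-> store(data, c, e - 9)[c + 1] != 1) and 3*j > -14) or 3*e < 16))) and ((not (e = 5)) -> ((2*e > 1 <-> 3*store(data, c, e - 9)[j] + e < 2*j + 6) and (((e <= 6 <-> store(data, c, e - 9)[c + 1] != 1) and 3*j > -14) or 3*e < 16)))


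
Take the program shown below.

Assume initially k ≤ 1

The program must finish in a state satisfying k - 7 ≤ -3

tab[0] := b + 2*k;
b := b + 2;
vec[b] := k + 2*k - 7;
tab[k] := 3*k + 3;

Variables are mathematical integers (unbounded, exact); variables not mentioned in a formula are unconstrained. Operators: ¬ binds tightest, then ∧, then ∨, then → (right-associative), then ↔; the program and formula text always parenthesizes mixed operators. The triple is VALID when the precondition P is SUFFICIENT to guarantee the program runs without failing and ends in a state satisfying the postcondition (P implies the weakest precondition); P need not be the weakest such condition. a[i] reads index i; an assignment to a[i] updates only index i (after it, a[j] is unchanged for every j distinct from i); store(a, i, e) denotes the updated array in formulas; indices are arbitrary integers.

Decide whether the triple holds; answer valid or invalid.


Working backward. After the program, the postcondition k - 7 ≤ -3 must hold; in canonical form it is k ≤ 4.
Before tab[k] := 3*k + 3: k ≤ 4
Before vec[b] := k + 2*k - 7: k ≤ 4
Before b := b + 2: k ≤ 4
Before tab[0] := b + 2*k: k ≤ 4
The weakest precondition is k ≤ 4.
Check whether k ≤ 1 implies it.
Every state satisfying the precondition satisfies the weakest precondition: the implication holds.
Answer: valid


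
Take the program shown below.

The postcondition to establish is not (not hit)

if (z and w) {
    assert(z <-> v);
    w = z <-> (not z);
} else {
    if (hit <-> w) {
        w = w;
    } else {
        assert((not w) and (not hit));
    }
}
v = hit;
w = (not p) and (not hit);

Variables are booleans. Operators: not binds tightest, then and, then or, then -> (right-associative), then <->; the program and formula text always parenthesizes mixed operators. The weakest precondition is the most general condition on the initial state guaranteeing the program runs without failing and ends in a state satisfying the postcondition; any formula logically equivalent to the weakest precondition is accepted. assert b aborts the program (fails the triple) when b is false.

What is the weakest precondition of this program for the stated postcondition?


Working backward. After the program, the postcondition not (not hit) must hold; in canonical form it is hit.
Before w := (not p) and (not hit): hit
Before v := hit: hit
Then branch requires (z <-> v) and hit; else branch requires ((hit <-> w) -> hit) and (hit <-> w).
Before the if: ((z and w) -> ((z <-> v) and hit)) and ((not (z and w)) -> (((hit <-> w) -> hit) and (hit <-> w)))
Answer: WP = ((z and w) -> ((z <-> v) and hit)) and ((not (z and w)) -> (((hit <-> w) -> hit) and (hit <-> w)))


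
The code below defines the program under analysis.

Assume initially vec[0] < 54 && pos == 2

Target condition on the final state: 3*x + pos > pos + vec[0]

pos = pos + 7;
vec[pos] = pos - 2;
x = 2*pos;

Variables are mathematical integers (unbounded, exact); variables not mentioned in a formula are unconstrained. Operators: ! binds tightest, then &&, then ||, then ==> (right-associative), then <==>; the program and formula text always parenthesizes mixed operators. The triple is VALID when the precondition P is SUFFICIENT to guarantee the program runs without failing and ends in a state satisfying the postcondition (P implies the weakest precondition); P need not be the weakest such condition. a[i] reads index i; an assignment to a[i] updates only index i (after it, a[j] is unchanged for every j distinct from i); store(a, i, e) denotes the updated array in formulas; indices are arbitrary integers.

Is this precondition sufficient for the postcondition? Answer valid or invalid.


Working backward. After the program, the postcondition 3*x + pos > pos + vec[0] must hold; in canonical form it is 3*x > vec[0].
Before x := 2*pos: 6*pos > vec[0]
Before vec[pos] := pos - 2: 6*pos > store(vec, pos, pos - 2)[0]
Before pos := pos + 7: 6*pos > store(vec, pos + 7, pos + 5)[0] - 42
The weakest precondition is 6*pos > store(vec, pos + 7, pos + 5)[0] - 42.
Check whether vec[0] < 54 && pos == 2 implies it.
Every state satisfying the precondition satisfies the weakest precondition: the implication holds.
Answer: valid


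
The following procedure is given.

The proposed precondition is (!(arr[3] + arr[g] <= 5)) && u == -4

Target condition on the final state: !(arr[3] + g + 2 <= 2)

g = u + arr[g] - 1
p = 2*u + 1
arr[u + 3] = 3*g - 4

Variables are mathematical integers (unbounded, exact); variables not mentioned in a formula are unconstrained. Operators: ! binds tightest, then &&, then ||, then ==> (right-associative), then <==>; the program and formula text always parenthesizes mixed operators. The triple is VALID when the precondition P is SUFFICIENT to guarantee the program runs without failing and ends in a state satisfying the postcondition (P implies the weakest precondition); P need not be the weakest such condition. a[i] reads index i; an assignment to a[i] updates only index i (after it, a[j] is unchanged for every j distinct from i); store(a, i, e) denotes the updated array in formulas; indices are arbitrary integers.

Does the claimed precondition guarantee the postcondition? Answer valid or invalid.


Working backward. After the program, the postcondition !(arr[3] + g + 2 <= 2) must hold; in canonical form it is !(arr[3] + g <= 0).
Before arr[u + 3] := 3*g - 4: !(store(arr, u + 3, 3*g - 4)[3] + g <= 0)
Before p := 2*u + 1: !(store(arr, u + 3, 3*g - 4)[3] + g <= 0)
Before g := u + arr[g] - 1: !(arr[g] + store(arr, u + 3, 3*arr[g] + 3*u - 7)[3] + u <= 1)
The weakest precondition is !(arr[g] + store(arr, u + 3, 3*arr[g] + 3*u - 7)[3] + u <= 1).
Check whether (!(arr[3] + arr[g] <= 5)) && u == -4 implies it.
Every state satisfying the precondition satisfies the weakest precondition: the implication holds.
Answer: valid


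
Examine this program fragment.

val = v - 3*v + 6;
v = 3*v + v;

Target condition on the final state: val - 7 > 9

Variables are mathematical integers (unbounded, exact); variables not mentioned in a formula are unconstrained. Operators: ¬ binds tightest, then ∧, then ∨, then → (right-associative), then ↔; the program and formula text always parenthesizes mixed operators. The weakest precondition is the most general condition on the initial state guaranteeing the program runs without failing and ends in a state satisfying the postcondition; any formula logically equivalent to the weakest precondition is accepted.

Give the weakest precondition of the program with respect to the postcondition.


Working backward. After the program, the postcondition val - 7 > 9 must hold; in canonical form it is val > 16.
Before v := 3*v + v: val > 16
Before val := v - 3*v + 6: 2*v < -10
Answer: WP = 2*v < -10


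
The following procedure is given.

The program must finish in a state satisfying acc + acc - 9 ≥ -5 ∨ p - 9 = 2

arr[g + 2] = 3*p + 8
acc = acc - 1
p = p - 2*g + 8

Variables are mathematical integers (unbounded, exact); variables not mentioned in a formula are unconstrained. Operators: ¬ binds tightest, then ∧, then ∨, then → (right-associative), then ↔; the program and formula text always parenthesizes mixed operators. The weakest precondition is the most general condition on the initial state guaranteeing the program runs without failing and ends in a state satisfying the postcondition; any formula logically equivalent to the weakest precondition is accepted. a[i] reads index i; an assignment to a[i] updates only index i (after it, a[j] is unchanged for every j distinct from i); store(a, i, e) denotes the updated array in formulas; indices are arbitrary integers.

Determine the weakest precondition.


Working backward. After the program, the postcondition acc + acc - 9 ≥ -5 ∨ p - 9 = 2 must hold; in canonical form it is 2*acc ≥ 4 ∨ p = 11.
Before p := p - 2*g + 8: 2*acc ≥ 4 ∨ p = 2*g + 3
Before acc := acc - 1: 2*acc ≥ 6 ∨ p = 2*g + 3
Before arr[g + 2] := 3*p + 8: 2*acc ≥ 6 ∨ p = 2*g + 3
Answer: WP = 2*acc ≥ 6 ∨ p = 2*g + 3
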